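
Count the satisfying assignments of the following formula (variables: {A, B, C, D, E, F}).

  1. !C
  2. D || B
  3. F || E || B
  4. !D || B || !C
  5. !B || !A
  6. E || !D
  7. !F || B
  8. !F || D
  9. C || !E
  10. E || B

There are 2^6 = 64 truth assignments over (A, B, C, D, E, F).
Split on D. With D = true, the clauses containing D are satisfied and !D drops from the rest; 0 of the 2^5 = 32 assignments to the other variables satisfy what remains.
With D = false, by the same count on the reduced clause set, 1 assignment works.
Total: 0 + 1 = 1.

1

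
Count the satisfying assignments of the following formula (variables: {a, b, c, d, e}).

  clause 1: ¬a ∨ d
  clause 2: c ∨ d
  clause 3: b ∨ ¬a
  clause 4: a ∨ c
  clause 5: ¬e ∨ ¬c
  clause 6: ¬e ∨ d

7

There are 2^5 = 32 truth assignments over (a, b, c, d, e).
Split on a. With a = True, the clauses containing a are satisfied and ¬a drops from the rest; 3 of the 2^4 = 16 assignments to the other variables satisfy what remains.
With a = False, by the same count on the reduced clause set, 4 assignments work.
(One model: a=F, b=F, c=T, d=F, e=F.)
Total: 3 + 4 = 7.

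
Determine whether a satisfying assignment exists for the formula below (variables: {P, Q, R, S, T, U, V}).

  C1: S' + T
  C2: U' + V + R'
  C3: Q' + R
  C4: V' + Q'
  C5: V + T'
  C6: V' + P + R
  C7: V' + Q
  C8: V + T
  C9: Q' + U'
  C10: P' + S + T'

No

Suppose S = 0.
Suppose Q = 0.
Unit clause (V') forces V = 0.
Unit clause (T') forces T = 0.
That conflicts with the unit clause (T).
That branch fails; take Q = 1 instead.
Unit clause (R) forces R = 1.
Unit clause (V') forces V = 0.
Unit clause (U') forces U = 0.
Unit clause (T') forces T = 0.
That conflicts with the unit clause (T).
Either choice for Q ends in contradiction.
That branch fails; take S = 1 instead.
Unit clause (T) forces T = 1.
Unit clause (V) forces V = 1.
Unit clause (Q') forces Q = 0.
That conflicts with the unit clause (Q).
Either choice for S ends in contradiction.
No assignment satisfies every clause.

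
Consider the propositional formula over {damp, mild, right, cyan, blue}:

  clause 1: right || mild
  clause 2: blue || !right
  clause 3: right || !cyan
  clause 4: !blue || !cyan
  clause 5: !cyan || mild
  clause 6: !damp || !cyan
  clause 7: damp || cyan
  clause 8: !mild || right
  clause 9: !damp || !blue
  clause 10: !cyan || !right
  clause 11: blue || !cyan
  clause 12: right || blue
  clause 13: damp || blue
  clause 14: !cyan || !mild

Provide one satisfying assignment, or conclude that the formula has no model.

UNSATISFIABLE

Branch on right: set right = true.
From the singleton clause (blue), blue = true.
From the singleton clause (!cyan), cyan = false.
From the singleton clause (damp), damp = true.
Now (!damp) is unsatisfied and unit — conflict.
Undo right and try right = false.
From the singleton clause (mild), mild = true.
Now (!mild) is unsatisfied and unit — conflict.
Both values of right lead to a conflict.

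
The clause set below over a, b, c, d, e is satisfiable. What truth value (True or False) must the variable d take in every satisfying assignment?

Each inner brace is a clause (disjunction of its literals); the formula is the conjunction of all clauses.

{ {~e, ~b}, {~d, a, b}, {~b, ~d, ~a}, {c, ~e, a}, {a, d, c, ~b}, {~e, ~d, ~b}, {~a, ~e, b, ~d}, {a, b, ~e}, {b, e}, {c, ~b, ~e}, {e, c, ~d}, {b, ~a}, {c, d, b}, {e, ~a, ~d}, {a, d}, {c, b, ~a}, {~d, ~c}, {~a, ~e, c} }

False

Suppose d = 1.
(~c) alone gives c = 0.
(e) alone gives e = 1.
(~b) alone gives b = 0.
(a) alone gives a = 1.
That conflicts with the unit clause (~a).
So every satisfying assignment has d = False.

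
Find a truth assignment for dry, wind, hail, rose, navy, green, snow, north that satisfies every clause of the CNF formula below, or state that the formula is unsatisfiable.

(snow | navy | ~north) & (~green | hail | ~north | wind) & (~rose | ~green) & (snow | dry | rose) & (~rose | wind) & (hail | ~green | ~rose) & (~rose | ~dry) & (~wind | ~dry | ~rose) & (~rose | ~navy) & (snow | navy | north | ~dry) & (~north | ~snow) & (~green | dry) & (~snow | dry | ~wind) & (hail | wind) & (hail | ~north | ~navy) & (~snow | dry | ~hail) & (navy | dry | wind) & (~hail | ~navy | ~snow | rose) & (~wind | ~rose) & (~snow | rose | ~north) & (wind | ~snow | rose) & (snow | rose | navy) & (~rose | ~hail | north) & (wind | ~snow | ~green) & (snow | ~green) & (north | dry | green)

Try rose = 0.
Try snow = 1.
Unit clause (~north) forces north = 0.
Unit clause (wind) forces wind = 1.
Unit clause (dry) forces dry = 1.
Try hail = 0.
All clauses hold; navy, green can take either value.

dry=1,  wind=1,  hail=0,  rose=0,  navy=1,  green=1,  snow=1,  north=0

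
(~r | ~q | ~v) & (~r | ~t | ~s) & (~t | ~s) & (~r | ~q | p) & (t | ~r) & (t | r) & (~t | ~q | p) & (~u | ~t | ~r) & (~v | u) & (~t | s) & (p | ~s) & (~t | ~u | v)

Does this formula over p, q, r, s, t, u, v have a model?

No, unsatisfiable

Suppose t = 0.
(~r) alone gives r = 0.
That conflicts with the unit clause (r).
Undo t and try t = 1.
(~s) alone gives s = 0.
That conflicts with the unit clause (s).
Either choice for t ends in contradiction.
No assignment satisfies every clause.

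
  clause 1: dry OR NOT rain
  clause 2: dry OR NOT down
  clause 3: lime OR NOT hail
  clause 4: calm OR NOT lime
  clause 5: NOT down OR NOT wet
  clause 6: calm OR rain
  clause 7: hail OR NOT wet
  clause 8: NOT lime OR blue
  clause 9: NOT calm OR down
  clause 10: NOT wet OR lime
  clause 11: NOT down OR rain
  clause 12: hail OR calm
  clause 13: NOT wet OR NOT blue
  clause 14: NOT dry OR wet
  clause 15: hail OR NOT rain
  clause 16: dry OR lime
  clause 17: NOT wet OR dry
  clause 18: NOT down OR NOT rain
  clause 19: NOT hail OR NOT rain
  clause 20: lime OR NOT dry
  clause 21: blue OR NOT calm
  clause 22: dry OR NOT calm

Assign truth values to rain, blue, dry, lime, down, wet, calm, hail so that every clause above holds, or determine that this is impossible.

UNSATISFIABLE

Try dry = true.
The clause (wet) is unit, so wet = true.
The clause (NOT down) is unit, so down = false.
The clause (hail) is unit, so hail = true.
The clause (lime) is unit, so lime = true.
The clause (calm) is unit, so calm = true.
That conflicts with the unit clause (NOT calm).
That branch fails; take dry = false instead.
The clause (NOT rain) is unit, so rain = false.
The clause (NOT down) is unit, so down = false.
The clause (calm) is unit, so calm = true.
That conflicts with the unit clause (NOT calm).
Both values of dry lead to a conflict.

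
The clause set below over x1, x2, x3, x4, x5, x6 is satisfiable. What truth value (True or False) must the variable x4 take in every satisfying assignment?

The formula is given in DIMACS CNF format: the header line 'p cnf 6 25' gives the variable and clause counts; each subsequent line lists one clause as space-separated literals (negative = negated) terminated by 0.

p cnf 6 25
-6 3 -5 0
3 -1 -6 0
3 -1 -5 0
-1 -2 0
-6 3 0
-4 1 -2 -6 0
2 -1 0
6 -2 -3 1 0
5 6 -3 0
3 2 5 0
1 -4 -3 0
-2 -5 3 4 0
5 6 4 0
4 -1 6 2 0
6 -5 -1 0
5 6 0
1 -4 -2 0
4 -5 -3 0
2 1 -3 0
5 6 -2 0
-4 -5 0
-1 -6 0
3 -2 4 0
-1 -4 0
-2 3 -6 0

Suppose x4 = True.
From the singleton clause (¬x5), x5 = False.
From the singleton clause (x6), x6 = True.
From the singleton clause (x3), x3 = True.
From the singleton clause (x1), x1 = True.
Now (¬x1) is unsatisfied and unit — conflict.
So every satisfying assignment has x4 = False.

False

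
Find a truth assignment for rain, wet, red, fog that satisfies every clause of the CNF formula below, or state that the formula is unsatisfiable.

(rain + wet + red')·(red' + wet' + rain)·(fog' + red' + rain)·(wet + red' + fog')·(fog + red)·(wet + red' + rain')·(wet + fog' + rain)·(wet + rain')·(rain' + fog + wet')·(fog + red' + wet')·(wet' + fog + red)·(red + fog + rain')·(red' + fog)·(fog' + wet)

Try fog = 1.
The clause (wet) is unit, so wet = 1.
Try red = 0.
Every clause is now satisfied; rain is unconstrained.

rain: 0, wet: 1, red: 0, fog: 1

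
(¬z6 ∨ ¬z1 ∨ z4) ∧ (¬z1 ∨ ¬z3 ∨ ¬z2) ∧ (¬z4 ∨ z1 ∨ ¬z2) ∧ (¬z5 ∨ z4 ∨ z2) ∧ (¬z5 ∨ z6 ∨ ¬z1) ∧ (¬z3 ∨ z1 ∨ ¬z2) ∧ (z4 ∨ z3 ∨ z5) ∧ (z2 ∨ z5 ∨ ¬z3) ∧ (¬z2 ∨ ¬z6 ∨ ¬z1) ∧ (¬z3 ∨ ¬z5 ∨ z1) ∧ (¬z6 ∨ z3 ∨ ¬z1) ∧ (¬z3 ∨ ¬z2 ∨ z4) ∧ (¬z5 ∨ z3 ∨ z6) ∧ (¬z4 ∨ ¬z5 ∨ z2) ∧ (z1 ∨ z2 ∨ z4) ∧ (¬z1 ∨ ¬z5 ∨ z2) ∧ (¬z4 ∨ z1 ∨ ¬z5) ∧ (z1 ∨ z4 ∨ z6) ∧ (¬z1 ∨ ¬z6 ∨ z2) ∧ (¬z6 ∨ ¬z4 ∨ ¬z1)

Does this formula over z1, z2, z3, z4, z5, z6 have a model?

Satisfiable

Branch on z6: set z6 = True.
Branch on z1: set z1 = False.
Branch on z4: set z4 = False.
Unit clause (z2) forces z2 = True.
Unit clause (¬z3) forces z3 = False.
Unit clause (z5) forces z5 = True.
Every clause now holds.
A satisfying assignment: z1=False, z2=True, z3=False, z4=False, z5=True, z6=True.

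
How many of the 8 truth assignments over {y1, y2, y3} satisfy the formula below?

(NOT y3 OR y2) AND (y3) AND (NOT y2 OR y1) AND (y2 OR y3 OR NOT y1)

There are 2^3 = 8 truth assignments over (y1, y2, y3).
Check each against the 4 clauses (columns in the order y1, y2, y3):
  F F F  ✗ fails (y3)
  F F T  ✗ fails (NOT y3 OR y2)
  F T F  ✗ fails (y3)
  F T T  ✗ fails (NOT y2 OR y1)
  T F F  ✗ fails (y3)
  T F T  ✗ fails (NOT y3 OR y2)
  T T F  ✗ fails (y3)
  T T T  ✓ satisfies all
1 of the 8 rows is a model.

1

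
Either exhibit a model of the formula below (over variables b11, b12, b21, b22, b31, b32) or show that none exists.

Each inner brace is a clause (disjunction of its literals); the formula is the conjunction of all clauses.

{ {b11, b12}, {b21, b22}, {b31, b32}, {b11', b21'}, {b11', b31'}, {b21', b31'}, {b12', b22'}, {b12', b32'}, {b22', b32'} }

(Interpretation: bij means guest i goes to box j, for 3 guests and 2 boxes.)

UNSATISFIABLE

Try b11 = 1.
From the singleton clause (b21'), b21 = 0.
From the singleton clause (b22), b22 = 1.
From the singleton clause (b31'), b31 = 0.
From the singleton clause (b32), b32 = 1.
But (b32') is also a unit clause — contradiction.
Backtrack on b11: now try b11 = 0.
From the singleton clause (b12), b12 = 1.
From the singleton clause (b22'), b22 = 0.
From the singleton clause (b21), b21 = 1.
From the singleton clause (b31'), b31 = 0.
From the singleton clause (b32), b32 = 1.
But (b32') is also a unit clause — contradiction.
Either choice for b11 ends in contradiction.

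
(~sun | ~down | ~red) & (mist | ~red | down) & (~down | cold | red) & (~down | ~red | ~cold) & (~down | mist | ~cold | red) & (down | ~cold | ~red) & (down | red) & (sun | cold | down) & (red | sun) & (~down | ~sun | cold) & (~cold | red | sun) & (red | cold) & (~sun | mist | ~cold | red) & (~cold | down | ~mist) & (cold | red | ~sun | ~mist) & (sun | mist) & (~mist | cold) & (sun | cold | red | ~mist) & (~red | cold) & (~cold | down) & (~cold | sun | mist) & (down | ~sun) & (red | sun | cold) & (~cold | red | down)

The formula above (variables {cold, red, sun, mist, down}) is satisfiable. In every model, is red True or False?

Suppose red = 1.
From the singleton clause (cold), cold = 1.
From the singleton clause (~down), down = 0.
But (down) is also a unit clause — contradiction.
So every satisfying assignment has red = False.

False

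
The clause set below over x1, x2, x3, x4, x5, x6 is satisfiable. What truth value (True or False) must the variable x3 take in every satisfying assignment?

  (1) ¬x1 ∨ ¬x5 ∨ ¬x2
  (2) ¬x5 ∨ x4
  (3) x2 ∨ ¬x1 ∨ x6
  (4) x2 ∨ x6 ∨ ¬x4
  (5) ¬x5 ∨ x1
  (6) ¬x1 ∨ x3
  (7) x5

True

Suppose x3 = False.
From the singleton clause (¬x1), x1 = False.
From the singleton clause (¬x5), x5 = False.
That conflicts with the unit clause (x5).
So every satisfying assignment has x3 = True.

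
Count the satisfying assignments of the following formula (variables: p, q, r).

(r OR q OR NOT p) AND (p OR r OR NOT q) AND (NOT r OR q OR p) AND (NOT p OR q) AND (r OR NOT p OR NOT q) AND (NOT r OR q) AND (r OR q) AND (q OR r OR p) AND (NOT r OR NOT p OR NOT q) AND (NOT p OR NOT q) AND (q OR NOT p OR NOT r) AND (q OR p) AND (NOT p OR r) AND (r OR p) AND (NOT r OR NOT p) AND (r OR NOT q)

1

There are 2^3 = 8 truth assignments over (p, q, r).
Check each against the 16 clauses (columns in the order p, q, r):
  F F F  ✗ fails (r OR q)
  F F T  ✗ fails (NOT r OR q OR p)
  F T F  ✗ fails (p OR r OR NOT q)
  F T T  ✓ satisfies all
  T F F  ✗ fails (r OR q OR NOT p)
  T F T  ✗ fails (NOT p OR q)
  T T F  ✗ fails (r OR NOT p OR NOT q)
  T T T  ✗ fails (NOT r OR NOT p OR NOT q)
1 of the 8 rows is a model.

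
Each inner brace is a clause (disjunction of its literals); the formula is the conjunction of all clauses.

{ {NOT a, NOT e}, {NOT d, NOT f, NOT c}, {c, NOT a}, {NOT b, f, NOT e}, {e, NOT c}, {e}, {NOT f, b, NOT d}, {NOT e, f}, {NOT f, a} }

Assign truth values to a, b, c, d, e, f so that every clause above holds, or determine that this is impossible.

UNSATISFIABLE

From the singleton clause (e), e = true.
From the singleton clause (NOT a), a = false.
From the singleton clause (f), f = true.
But (NOT f) is also a unit clause — contradiction.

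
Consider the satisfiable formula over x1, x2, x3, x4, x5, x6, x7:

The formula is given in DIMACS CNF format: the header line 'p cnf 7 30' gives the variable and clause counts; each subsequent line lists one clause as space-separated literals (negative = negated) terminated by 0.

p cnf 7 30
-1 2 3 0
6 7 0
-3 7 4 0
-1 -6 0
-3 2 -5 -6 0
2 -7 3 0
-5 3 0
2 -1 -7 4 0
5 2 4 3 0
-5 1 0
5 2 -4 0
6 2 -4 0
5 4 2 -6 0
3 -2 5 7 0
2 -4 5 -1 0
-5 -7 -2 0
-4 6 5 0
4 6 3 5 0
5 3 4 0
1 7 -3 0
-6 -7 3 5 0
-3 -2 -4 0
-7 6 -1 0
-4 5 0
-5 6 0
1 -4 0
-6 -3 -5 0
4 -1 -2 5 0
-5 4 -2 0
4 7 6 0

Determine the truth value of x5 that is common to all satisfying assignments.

Suppose x5 = True.
Unit clause (x3) forces x3 = True.
Unit clause (x1) forces x1 = True.
Unit clause (¬x6) forces x6 = False.
Now (x6) is unsatisfied and unit — conflict.
So every satisfying assignment has x5 = False.

False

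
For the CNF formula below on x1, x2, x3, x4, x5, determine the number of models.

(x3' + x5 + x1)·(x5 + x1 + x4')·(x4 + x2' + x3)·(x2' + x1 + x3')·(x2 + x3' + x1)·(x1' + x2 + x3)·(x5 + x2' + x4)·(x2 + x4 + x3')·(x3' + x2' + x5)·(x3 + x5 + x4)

9

There are 2^5 = 32 truth assignments over (x1, x2, x3, x4, x5).
Split on x4. With x4 = 1, the clauses containing x4 are satisfied and x4' drops from the rest; 7 of the 2^4 = 16 assignments to the other variables satisfy what remains.
With x4 = 0, by the same count on the reduced clause set, 2 assignments work.
(One model: x1=F, x2=F, x3=F, x4=F, x5=T.)
Total: 7 + 2 = 9.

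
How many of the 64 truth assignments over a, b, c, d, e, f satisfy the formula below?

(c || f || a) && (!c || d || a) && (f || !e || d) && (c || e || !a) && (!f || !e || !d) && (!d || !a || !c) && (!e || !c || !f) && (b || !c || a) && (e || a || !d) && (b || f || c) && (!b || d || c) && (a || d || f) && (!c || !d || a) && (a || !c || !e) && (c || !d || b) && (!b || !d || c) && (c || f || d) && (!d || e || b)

There are 2^6 = 64 truth assignments over (a, b, c, d, e, f).
Split on b. With b = true, the clauses containing b are satisfied and !b drops from the rest; 2 of the 2^5 = 32 assignments to the other variables satisfy what remains.
With b = false, by the same count on the reduced clause set, 5 assignments work.
Total: 2 + 5 = 7.

7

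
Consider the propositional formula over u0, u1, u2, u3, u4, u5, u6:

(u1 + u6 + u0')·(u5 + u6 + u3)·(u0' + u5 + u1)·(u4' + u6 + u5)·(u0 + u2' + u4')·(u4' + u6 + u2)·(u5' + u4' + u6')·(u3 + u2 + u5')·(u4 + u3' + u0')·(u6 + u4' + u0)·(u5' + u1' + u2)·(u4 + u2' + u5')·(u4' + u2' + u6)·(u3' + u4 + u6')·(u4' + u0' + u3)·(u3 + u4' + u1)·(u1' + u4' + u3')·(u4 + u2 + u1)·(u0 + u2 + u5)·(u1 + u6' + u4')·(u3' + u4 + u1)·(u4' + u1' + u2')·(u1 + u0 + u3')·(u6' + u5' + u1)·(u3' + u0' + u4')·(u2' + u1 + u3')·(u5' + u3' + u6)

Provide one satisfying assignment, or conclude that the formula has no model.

Branch on u1: set u1 = 1.
Branch on u5: set u5 = 0.
Branch on u6: set u6 = 1.
Branch on u3: set u3 = 0.
Branch on u4: set u4 = 0.
Branch on u0: set u0 = 1.
Every clause is now satisfied; u2 is unconstrained.

u0 ↦ 1,  u1 ↦ 1,  u2 ↦ 0,  u3 ↦ 0,  u4 ↦ 0,  u5 ↦ 0,  u6 ↦ 1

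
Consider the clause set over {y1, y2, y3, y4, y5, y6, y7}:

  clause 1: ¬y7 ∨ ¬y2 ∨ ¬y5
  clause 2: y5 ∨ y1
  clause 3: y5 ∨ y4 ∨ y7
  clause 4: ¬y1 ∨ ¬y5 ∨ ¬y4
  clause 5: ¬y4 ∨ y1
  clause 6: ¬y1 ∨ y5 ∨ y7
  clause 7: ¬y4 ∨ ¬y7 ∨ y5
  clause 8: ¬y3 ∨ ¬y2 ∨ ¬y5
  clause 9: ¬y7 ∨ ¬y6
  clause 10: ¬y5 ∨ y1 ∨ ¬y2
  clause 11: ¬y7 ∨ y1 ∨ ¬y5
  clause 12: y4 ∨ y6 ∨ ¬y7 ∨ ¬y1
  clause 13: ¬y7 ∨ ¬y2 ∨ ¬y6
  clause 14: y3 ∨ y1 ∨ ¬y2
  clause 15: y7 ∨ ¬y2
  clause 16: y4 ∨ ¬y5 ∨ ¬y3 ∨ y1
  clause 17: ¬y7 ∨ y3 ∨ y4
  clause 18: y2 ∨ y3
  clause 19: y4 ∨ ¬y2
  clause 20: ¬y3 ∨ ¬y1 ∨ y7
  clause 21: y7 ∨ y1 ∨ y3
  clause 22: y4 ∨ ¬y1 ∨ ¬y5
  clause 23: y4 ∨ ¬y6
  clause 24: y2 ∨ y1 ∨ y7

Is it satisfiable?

Suppose y5 = True.
Suppose y7 = False.
(¬y2) alone gives y2 = False.
(y3) alone gives y3 = True.
(¬y1) alone gives y1 = False.
But (y1) is also a unit clause — contradiction.
Undo y7 and try y7 = True.
(¬y2) alone gives y2 = False.
(¬y6) alone gives y6 = False.
(y1) alone gives y1 = True.
(¬y4) alone gives y4 = False.
But (y4) is also a unit clause — contradiction.
Both values of y7 lead to a conflict.
Undo y5 and try y5 = False.
(y1) alone gives y1 = True.
(y7) alone gives y7 = True.
(¬y4) alone gives y4 = False.
(¬y6) alone gives y6 = False.
But (y6) is also a unit clause — contradiction.
Both values of y5 lead to a conflict.
No assignment satisfies every clause.

No, unsatisfiable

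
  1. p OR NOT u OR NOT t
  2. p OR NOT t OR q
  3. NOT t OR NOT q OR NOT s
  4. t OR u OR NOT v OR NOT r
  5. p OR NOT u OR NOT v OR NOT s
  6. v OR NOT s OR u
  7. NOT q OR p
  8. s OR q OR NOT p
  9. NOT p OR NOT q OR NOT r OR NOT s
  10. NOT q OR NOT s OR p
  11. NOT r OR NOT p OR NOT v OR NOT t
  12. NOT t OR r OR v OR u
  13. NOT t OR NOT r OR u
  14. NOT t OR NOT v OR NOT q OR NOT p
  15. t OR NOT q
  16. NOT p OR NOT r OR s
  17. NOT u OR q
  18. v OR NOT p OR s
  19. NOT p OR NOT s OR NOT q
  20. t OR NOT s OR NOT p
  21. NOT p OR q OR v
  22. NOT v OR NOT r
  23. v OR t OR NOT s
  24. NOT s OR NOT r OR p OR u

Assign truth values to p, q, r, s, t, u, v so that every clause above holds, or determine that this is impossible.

Suppose q = false.
The clause (NOT u) is unit, so u = false.
Suppose p = false.
The clause (NOT t) is unit, so t = false.
Suppose v = true.
The clause (NOT r) is unit, so r = false.
No clause remains; s is free.

p: false; q: false; r: false; s: true; t: false; u: false; v: true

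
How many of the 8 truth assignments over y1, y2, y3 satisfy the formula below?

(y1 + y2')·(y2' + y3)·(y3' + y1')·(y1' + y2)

There are 2^3 = 8 truth assignments over (y1, y2, y3).
Check each against the 4 clauses (columns in the order y1, y2, y3):
  F F F  ✓ satisfies all
  F F T  ✓ satisfies all
  F T F  ✗ fails (y1 + y2')
  F T T  ✗ fails (y1 + y2')
  T F F  ✗ fails (y1' + y2)
  T F T  ✗ fails (y3' + y1')
  T T F  ✗ fails (y2' + y3)
  T T T  ✗ fails (y3' + y1')
2 of the 8 rows are models.

2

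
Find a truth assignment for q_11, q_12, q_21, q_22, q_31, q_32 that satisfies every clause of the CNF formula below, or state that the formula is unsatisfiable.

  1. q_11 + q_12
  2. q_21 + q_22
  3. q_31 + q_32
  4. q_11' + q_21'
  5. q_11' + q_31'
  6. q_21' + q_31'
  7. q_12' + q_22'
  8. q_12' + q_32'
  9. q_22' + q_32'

Case q_11 = 1:
Unit clause (q_21') forces q_21 = 0.
Unit clause (q_22) forces q_22 = 1.
Unit clause (q_31') forces q_31 = 0.
Unit clause (q_32) forces q_32 = 1.
That conflicts with the unit clause (q_32').
Backtrack on q_11: now try q_11 = 0.
Unit clause (q_12) forces q_12 = 1.
Unit clause (q_22') forces q_22 = 0.
Unit clause (q_21) forces q_21 = 1.
Unit clause (q_31') forces q_31 = 0.
Unit clause (q_32) forces q_32 = 1.
That conflicts with the unit clause (q_32').
Both values of q_11 lead to a conflict.

UNSATISFIABLE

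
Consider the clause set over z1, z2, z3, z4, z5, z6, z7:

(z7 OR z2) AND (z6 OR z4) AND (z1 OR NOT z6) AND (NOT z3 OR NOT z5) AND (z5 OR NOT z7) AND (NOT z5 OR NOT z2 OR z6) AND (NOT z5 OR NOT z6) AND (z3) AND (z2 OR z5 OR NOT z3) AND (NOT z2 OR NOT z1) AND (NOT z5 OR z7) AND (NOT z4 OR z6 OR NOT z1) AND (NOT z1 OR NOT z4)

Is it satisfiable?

Unit clause (z3) forces z3 = true.
Unit clause (NOT z5) forces z5 = false.
Unit clause (NOT z7) forces z7 = false.
Unit clause (z2) forces z2 = true.
Unit clause (NOT z1) forces z1 = false.
Unit clause (NOT z6) forces z6 = false.
Unit clause (z4) forces z4 = true.
All clauses are satisfied.
A satisfying assignment: z1=false, z2=true, z3=true, z4=true, z5=false, z6=false, z7=false.

Satisfiable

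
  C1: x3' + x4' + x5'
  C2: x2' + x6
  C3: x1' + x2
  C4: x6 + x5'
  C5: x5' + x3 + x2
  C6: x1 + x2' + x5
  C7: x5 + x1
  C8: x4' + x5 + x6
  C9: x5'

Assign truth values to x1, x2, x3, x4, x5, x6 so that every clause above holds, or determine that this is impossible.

x1=1,  x2=1,  x3=1,  x4=1,  x5=0,  x6=1

The clause (x5') is unit, so x5 = 0.
The clause (x1) is unit, so x1 = 1.
The clause (x2) is unit, so x2 = 1.
The clause (x6) is unit, so x6 = 1.
All clauses hold; x3, x4 can take either value.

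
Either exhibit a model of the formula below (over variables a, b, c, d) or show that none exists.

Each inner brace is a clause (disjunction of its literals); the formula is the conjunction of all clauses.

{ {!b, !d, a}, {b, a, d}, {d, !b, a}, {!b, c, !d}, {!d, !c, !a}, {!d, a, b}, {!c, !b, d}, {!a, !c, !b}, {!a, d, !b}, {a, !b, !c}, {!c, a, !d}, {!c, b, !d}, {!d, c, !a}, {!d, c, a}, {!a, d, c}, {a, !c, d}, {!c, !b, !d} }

Suppose b = false.
Suppose a = true.
Suppose d = false.
Unit clause (c) forces c = true.
Every clause now holds.

a=true; b=false; c=true; d=false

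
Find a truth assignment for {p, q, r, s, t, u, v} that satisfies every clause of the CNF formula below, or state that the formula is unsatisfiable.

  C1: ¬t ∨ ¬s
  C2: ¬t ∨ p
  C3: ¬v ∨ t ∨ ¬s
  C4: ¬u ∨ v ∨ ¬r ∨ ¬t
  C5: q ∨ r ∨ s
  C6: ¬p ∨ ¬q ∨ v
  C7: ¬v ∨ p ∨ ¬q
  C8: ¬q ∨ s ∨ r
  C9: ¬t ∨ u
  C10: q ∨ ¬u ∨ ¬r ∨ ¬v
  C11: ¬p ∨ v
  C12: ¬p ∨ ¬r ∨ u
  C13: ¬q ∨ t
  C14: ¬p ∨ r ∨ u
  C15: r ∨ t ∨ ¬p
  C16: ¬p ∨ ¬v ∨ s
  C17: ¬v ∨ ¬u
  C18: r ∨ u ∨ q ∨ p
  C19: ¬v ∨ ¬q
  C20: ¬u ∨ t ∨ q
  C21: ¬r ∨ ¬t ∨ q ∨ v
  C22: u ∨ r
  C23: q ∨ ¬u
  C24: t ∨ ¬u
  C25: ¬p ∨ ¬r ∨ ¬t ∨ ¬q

p ↦ False, q ↦ False, r ↦ True, s ↦ False, t ↦ False, u ↦ False, v ↦ False

Case t = False:
From the singleton clause (¬q), q = False.
From the singleton clause (¬u), u = False.
From the singleton clause (r), r = True.
From the singleton clause (¬p), p = False.
Case v = False:
No clause remains; s is free.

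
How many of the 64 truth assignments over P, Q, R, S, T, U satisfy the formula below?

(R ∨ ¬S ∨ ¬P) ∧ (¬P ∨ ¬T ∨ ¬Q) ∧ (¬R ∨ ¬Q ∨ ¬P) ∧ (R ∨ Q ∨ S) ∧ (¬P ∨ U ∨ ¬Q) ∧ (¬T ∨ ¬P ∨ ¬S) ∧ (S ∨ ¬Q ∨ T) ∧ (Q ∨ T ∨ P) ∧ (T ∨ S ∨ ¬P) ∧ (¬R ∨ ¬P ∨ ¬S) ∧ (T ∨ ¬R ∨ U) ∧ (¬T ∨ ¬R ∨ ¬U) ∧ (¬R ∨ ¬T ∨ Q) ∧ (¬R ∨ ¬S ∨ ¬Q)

9

There are 2^6 = 64 truth assignments over (P, Q, R, S, T, U).
Split on U. With U = True, the clauses containing U are satisfied and ¬U drops from the rest; 4 of the 2^5 = 32 assignments to the other variables satisfy what remains.
With U = False, by the same count on the reduced clause set, 5 assignments work.
Total: 4 + 5 = 9.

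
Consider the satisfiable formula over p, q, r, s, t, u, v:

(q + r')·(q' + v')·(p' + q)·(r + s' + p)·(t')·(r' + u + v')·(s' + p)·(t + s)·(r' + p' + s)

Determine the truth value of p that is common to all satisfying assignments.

Suppose p = 0.
The clause (t') is unit, so t = 0.
The clause (s') is unit, so s = 0.
That conflicts with the unit clause (s).
So every satisfying assignment has p = True.

True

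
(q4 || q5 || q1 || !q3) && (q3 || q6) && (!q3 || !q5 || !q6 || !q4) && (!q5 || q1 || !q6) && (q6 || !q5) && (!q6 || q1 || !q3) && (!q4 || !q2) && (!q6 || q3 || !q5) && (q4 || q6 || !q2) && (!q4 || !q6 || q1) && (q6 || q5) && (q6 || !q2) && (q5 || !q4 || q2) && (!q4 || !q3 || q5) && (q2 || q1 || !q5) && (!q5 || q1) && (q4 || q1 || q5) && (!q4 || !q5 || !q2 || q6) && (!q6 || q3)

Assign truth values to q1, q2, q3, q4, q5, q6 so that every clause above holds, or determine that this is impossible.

q1 ↦ true, q2 ↦ true, q3 ↦ true, q4 ↦ false, q5 ↦ false, q6 ↦ true

Branch on q3: set q3 = true.
Branch on q6: set q6 = true.
From the singleton clause (q1), q1 = true.
Branch on q5: set q5 = false.
From the singleton clause (!q4), q4 = false.
All clauses hold; q2 can take either value.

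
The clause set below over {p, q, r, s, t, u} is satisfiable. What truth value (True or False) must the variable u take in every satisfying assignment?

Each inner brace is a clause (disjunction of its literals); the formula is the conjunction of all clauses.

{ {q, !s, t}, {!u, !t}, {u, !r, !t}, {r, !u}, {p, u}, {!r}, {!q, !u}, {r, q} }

False

Suppose u = true.
(!t) alone gives t = false.
(r) alone gives r = true.
That conflicts with the unit clause (!r).
So every satisfying assignment has u = False.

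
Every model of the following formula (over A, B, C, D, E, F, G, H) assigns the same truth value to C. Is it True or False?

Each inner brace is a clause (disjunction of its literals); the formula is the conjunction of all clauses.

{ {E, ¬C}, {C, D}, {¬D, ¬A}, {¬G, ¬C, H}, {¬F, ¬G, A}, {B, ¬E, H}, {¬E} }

Suppose C = True.
(E) alone gives E = True.
That conflicts with the unit clause (¬E).
So every satisfying assignment has C = False.

False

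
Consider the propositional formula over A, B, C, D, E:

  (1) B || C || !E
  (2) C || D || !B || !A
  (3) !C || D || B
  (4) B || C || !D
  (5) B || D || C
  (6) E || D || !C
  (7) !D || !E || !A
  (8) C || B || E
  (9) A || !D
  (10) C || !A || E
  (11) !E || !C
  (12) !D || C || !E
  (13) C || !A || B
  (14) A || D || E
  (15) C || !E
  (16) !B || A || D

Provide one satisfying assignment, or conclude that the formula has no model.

Suppose A = true.
Suppose D = true.
From the singleton clause (!E), E = false.
From the singleton clause (C), C = true.
All clauses hold; B can take either value.

A: true,  B: false,  C: true,  D: true,  E: false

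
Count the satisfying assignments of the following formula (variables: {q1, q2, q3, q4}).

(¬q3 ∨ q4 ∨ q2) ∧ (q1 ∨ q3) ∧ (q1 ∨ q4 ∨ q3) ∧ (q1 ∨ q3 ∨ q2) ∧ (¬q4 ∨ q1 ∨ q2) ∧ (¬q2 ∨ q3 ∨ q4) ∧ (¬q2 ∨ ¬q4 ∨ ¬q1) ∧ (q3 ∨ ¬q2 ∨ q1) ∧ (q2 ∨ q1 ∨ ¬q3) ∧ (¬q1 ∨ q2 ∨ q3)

4

There are 2^4 = 16 truth assignments over (q1, q2, q3, q4).
Split on q4. With q4 = True, the clauses containing q4 are satisfied and ¬q4 drops from the rest; 2 of the 2^3 = 8 assignments to the other variables satisfy what remains.
With q4 = False, by the same count on the reduced clause set, 2 assignments work.
(One model: q1=F, q2=T, q3=T, q4=F.)
Total: 2 + 2 = 4.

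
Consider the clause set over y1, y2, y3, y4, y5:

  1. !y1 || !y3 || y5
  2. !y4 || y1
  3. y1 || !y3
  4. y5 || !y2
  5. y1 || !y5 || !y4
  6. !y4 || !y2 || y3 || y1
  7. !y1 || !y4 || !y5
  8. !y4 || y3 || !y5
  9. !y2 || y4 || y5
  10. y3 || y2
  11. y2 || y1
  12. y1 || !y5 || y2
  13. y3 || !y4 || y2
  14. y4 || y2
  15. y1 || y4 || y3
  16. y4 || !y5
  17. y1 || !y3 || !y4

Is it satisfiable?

Unsatisfiable

Suppose y4 = false.
(y2) alone gives y2 = true.
(y5) alone gives y5 = true.
But (!y5) is also a unit clause — contradiction.
Backtrack on y4: now try y4 = true.
(y1) alone gives y1 = true.
(!y5) alone gives y5 = false.
(!y3) alone gives y3 = false.
(!y2) alone gives y2 = false.
But (y2) is also a unit clause — contradiction.
Neither y4 = true nor y4 = false works.
No assignment satisfies every clause.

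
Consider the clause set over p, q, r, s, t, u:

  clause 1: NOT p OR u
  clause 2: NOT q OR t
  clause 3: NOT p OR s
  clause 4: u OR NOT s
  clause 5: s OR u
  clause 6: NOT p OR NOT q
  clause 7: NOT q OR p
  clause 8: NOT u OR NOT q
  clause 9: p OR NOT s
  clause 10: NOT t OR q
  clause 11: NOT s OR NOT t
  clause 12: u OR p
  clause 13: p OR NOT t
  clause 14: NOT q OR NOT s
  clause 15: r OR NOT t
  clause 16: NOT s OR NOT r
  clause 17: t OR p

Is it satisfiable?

Satisfiable

Case p = true:
Unit clause (u) forces u = true.
Unit clause (s) forces s = true.
Unit clause (NOT q) forces q = false.
Unit clause (NOT t) forces t = false.
Unit clause (NOT r) forces r = false.
All clauses are satisfied.
A satisfying assignment: p ↦ true; q ↦ false; r ↦ false; s ↦ true; t ↦ false; u ↦ true.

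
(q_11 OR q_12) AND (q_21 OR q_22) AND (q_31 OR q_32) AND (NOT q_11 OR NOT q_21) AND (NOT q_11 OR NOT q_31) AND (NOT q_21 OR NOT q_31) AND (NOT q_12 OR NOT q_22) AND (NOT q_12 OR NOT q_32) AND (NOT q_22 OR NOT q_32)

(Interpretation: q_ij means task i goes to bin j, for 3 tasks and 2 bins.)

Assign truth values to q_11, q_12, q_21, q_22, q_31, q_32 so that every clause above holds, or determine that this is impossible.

Suppose q_11 = true.
From the singleton clause (NOT q_21), q_21 = false.
From the singleton clause (q_22), q_22 = true.
From the singleton clause (NOT q_31), q_31 = false.
From the singleton clause (q_32), q_32 = true.
But (NOT q_32) is also a unit clause — contradiction.
So q_11 must be the other value — set q_11 = false.
From the singleton clause (q_12), q_12 = true.
From the singleton clause (NOT q_22), q_22 = false.
From the singleton clause (q_21), q_21 = true.
From the singleton clause (NOT q_31), q_31 = false.
From the singleton clause (q_32), q_32 = true.
But (NOT q_32) is also a unit clause — contradiction.
Neither q_11 = true nor q_11 = false works.

UNSATISFIABLE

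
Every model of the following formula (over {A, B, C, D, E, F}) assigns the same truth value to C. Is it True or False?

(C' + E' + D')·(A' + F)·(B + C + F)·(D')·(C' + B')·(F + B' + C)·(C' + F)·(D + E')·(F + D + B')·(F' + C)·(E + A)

Suppose C = 0.
From the singleton clause (D'), D = 0.
From the singleton clause (E'), E = 0.
From the singleton clause (F'), F = 0.
From the singleton clause (A'), A = 0.
That conflicts with the unit clause (A).
So every satisfying assignment has C = True.

True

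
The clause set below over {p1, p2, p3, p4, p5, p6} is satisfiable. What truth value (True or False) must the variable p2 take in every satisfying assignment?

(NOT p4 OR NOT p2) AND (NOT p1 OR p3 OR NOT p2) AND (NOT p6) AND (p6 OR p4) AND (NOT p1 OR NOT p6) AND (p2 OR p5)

False

Suppose p2 = true.
Unit clause (NOT p4) forces p4 = false.
Unit clause (NOT p6) forces p6 = false.
Now (p6) is unsatisfied and unit — conflict.
So every satisfying assignment has p2 = False.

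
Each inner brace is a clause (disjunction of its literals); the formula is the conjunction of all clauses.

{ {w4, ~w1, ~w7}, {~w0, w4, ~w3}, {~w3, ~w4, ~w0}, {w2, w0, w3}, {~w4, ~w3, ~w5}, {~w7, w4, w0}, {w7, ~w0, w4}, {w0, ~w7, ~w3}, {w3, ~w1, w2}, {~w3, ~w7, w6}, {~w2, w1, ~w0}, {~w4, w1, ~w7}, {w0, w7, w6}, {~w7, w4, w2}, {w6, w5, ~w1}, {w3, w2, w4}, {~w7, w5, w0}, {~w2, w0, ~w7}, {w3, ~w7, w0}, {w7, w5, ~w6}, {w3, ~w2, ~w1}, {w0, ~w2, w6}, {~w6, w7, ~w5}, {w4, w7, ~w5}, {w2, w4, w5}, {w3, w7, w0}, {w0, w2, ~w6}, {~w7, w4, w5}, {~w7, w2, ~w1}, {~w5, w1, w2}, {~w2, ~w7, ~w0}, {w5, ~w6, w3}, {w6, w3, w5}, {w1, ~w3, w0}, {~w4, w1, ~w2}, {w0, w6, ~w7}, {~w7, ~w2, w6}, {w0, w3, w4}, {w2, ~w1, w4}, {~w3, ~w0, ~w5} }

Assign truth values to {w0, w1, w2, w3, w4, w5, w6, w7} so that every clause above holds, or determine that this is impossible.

Suppose w4 = 1.
Suppose w3 = 0.
Suppose w2 = 1.
From the singleton clause (~w1), w1 = 0.
Now (w1) is unsatisfied and unit — conflict.
Backtrack on w2: now try w2 = 0.
From the singleton clause (w0), w0 = 1.
From the singleton clause (~w1), w1 = 0.
From the singleton clause (~w7), w7 = 0.
From the singleton clause (~w5), w5 = 0.
From the singleton clause (~w6), w6 = 0.
Now (w6) is unsatisfied and unit — conflict.
Both values of w2 lead to a conflict.
Backtrack on w3: now try w3 = 1.
From the singleton clause (~w0), w0 = 0.
From the singleton clause (~w5), w5 = 0.
From the singleton clause (~w7), w7 = 0.
From the singleton clause (w6), w6 = 1.
Now (~w6) is unsatisfied and unit — conflict.
Both values of w3 lead to a conflict.
Backtrack on w4: now try w4 = 0.
Suppose w1 = 0.
Suppose w0 = 0.
From the singleton clause (~w7), w7 = 0.
From the singleton clause (w6), w6 = 1.
From the singleton clause (w5), w5 = 1.
Now (~w5) is unsatisfied and unit — conflict.
Backtrack on w0: now try w0 = 1.
From the singleton clause (~w3), w3 = 0.
From the singleton clause (w7), w7 = 1.
From the singleton clause (~w2), w2 = 0.
Now (w2) is unsatisfied and unit — conflict.
Both values of w0 lead to a conflict.
Backtrack on w1: now try w1 = 1.
From the singleton clause (~w7), w7 = 0.
From the singleton clause (~w0), w0 = 0.
From the singleton clause (w6), w6 = 1.
From the singleton clause (w5), w5 = 1.
Now (~w5) is unsatisfied and unit — conflict.
Both values of w1 lead to a conflict.
Both values of w4 lead to a conflict.

UNSATISFIABLE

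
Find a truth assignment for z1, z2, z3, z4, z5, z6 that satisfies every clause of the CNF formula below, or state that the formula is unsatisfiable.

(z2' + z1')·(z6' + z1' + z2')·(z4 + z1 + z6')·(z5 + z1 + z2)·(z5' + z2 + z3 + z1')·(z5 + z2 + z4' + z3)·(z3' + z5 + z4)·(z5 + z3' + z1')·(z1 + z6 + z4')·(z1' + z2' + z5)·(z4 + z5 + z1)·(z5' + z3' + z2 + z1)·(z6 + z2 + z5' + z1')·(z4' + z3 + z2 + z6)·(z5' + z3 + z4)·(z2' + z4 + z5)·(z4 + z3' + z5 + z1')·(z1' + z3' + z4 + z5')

z1: 0; z2: 1; z3: 0; z4: 1; z5: 0; z6: 1

Case z2 = 1:
Unit clause (z1') forces z1 = 0.
Case z4 = 1:
Unit clause (z6) forces z6 = 1.
Every clause is now satisfied; z3, z5 are unconstrained.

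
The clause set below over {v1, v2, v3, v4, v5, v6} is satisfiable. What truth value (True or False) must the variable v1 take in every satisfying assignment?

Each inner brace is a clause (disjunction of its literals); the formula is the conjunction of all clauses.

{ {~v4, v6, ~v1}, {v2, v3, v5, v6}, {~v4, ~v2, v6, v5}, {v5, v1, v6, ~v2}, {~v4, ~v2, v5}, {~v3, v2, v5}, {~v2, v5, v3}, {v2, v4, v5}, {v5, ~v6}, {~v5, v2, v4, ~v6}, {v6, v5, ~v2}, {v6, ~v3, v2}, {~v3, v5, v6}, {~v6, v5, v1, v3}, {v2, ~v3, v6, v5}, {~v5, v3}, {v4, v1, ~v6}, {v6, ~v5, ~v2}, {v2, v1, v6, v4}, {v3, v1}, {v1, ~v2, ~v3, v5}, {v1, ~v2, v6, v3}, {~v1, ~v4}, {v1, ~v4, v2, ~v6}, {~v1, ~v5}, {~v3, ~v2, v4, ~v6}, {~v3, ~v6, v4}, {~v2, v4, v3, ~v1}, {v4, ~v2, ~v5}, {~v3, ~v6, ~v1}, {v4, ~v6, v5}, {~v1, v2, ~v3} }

False

Suppose v1 = 1.
(~v4) alone gives v4 = 0.
(~v5) alone gives v5 = 0.
(v2) alone gives v2 = 1.
(v3) alone gives v3 = 1.
(~v6) alone gives v6 = 0.
But (v6) is also a unit clause — contradiction.
So every satisfying assignment has v1 = False.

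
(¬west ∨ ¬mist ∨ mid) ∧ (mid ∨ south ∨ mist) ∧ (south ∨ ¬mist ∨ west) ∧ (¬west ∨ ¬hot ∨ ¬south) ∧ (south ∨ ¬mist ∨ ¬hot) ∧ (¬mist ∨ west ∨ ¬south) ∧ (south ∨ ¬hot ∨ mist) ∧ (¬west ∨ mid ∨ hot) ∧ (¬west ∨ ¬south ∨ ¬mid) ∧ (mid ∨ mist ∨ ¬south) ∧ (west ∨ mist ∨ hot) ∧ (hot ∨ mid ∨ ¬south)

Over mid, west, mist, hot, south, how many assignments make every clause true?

3

There are 2^5 = 32 truth assignments over (mid, west, mist, hot, south).
Split on mist. With mist = True, the clauses containing mist are satisfied and ¬mist drops from the rest; 1 of the 2^4 = 16 assignments to the other variables satisfy what remains.
With mist = False, by the same count on the reduced clause set, 2 assignments work.
(One model: mid=T, west=F, mist=F, hot=T, south=T.)
Total: 1 + 2 = 3.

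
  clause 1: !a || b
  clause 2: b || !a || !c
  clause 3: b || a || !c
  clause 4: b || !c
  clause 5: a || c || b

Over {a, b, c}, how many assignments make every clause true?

There are 2^3 = 8 truth assignments over (a, b, c).
Check each against the 5 clauses (columns in the order a, b, c):
  F F F  ✗ fails (a || c || b)
  F F T  ✗ fails (b || a || !c)
  F T F  ✓ satisfies all
  F T T  ✓ satisfies all
  T F F  ✗ fails (!a || b)
  T F T  ✗ fails (!a || b)
  T T F  ✓ satisfies all
  T T T  ✓ satisfies all
4 of the 8 rows are models.

4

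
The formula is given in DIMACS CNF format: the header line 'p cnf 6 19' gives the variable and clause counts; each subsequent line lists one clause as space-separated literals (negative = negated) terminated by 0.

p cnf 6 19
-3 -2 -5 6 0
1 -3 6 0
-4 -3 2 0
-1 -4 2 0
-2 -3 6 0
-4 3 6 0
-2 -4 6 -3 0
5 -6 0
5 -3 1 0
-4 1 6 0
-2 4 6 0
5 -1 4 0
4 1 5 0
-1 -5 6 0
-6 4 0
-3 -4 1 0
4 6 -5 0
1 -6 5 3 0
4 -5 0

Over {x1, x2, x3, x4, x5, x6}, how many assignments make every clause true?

There are 2^6 = 64 truth assignments over (x1, x2, x3, x4, x5, x6).
Split on x5. With x5 = True, the clauses containing x5 are satisfied and ¬x5 drops from the rest; 4 of the 2^5 = 32 assignments to the other variables satisfy what remains.
With x5 = False, by the same count on the reduced clause set, 0 assignments work.
Total: 4 + 0 = 4.

4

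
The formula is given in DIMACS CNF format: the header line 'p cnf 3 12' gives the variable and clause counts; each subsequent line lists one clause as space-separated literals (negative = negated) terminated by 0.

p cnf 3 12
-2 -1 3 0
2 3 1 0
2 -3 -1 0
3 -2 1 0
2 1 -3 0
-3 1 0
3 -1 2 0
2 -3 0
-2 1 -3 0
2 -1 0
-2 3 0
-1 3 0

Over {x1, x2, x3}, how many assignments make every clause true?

1

There are 2^3 = 8 truth assignments over (x1, x2, x3).
Check each against the 12 clauses (columns in the order x1, x2, x3):
  F F F  ✗ fails (x2 ∨ x3 ∨ x1)
  F F T  ✗ fails (x2 ∨ x1 ∨ ¬x3)
  F T F  ✗ fails (x3 ∨ ¬x2 ∨ x1)
  F T T  ✗ fails (¬x3 ∨ x1)
  T F F  ✗ fails (x3 ∨ ¬x1 ∨ x2)
  T F T  ✗ fails (x2 ∨ ¬x3 ∨ ¬x1)
  T T F  ✗ fails (¬x2 ∨ ¬x1 ∨ x3)
  T T T  ✓ satisfies all
1 of the 8 rows is a model.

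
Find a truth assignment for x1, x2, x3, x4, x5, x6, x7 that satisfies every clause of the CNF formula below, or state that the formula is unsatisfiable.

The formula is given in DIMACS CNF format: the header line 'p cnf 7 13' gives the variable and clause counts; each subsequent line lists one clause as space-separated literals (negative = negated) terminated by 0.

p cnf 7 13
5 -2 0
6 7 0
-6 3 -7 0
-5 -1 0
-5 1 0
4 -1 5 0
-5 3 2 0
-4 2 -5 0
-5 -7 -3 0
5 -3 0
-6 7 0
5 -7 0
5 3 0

Try x5 = True.
(¬x1) alone gives x1 = False.
Now (x1) is unsatisfied and unit — conflict.
Backtrack on x5: now try x5 = False.
(¬x2) alone gives x2 = False.
(¬x3) alone gives x3 = False.
Now (x3) is unsatisfied and unit — conflict.
Neither x5 = True nor x5 = False works.

UNSATISFIABLE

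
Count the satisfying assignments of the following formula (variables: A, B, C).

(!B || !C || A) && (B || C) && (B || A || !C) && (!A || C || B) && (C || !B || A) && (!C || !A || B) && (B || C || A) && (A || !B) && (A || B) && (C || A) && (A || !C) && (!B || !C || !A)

1

There are 2^3 = 8 truth assignments over (A, B, C).
Check each against the 12 clauses (columns in the order A, B, C):
  F F F  ✗ fails (B || C)
  F F T  ✗ fails (B || A || !C)
  F T F  ✗ fails (C || !B || A)
  F T T  ✗ fails (!B || !C || A)
  T F F  ✗ fails (B || C)
  T F T  ✗ fails (!C || !A || B)
  T T F  ✓ satisfies all
  T T T  ✗ fails (!B || !C || !A)
1 of the 8 rows is a model.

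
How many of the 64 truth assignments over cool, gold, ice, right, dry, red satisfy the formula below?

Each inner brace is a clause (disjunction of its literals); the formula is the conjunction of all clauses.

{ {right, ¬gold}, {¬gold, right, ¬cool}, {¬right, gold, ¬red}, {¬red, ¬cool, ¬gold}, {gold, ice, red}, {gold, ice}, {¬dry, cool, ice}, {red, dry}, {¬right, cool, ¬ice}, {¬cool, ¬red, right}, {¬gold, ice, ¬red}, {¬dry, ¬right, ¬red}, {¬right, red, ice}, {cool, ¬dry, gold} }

4

There are 2^6 = 64 truth assignments over (cool, gold, ice, right, dry, red).
Split on red. With red = True, the clauses containing red are satisfied and ¬red drops from the rest; 1 of the 2^5 = 32 assignments to the other variables satisfy what remains.
With red = False, by the same count on the reduced clause set, 3 assignments work.
Total: 1 + 3 = 4.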